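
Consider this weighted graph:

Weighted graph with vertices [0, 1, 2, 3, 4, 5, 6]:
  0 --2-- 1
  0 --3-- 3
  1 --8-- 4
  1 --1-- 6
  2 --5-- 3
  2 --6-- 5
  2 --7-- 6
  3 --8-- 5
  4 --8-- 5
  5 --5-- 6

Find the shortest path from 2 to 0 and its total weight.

Using Dijkstra's algorithm from vertex 2:
Shortest path: 2 -> 3 -> 0
Total weight: 5 + 3 = 8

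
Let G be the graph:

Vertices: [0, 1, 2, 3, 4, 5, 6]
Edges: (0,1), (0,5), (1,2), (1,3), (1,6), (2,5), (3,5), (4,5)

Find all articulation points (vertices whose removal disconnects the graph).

An articulation point is a vertex whose removal disconnects the graph.
Articulation points: [1, 5]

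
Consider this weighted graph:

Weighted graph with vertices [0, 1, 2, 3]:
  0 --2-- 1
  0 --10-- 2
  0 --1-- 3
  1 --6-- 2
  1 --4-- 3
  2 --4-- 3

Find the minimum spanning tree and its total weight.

Applying Kruskal's algorithm (sort edges by weight, add if no cycle):
  Add (0,3) w=1
  Add (0,1) w=2
  Skip (1,3) w=4 (creates cycle)
  Add (2,3) w=4
  Skip (1,2) w=6 (creates cycle)
  Skip (0,2) w=10 (creates cycle)
MST weight = 7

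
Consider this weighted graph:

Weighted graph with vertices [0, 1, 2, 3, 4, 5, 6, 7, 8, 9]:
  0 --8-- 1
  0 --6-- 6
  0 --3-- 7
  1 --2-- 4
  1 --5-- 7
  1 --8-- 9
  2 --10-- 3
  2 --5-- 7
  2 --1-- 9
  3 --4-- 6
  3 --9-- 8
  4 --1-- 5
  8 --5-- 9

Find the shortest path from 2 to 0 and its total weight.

Using Dijkstra's algorithm from vertex 2:
Shortest path: 2 -> 7 -> 0
Total weight: 5 + 3 = 8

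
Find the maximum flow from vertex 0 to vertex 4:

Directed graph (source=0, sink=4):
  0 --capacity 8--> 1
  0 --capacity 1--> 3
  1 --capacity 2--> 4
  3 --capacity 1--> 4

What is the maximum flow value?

Computing max flow:
  Flow on (0->1): 2/8
  Flow on (0->3): 1/1
  Flow on (1->4): 2/2
  Flow on (3->4): 1/1
Maximum flow = 3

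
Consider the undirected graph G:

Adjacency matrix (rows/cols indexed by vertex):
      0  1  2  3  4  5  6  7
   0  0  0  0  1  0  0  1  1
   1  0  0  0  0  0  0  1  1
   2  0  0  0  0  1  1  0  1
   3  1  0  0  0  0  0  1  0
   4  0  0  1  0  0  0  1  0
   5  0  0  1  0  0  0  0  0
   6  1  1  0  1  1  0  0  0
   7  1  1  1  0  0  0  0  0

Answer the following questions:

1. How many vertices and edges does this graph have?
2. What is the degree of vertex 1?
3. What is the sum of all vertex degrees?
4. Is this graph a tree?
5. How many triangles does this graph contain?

Count: 8 vertices, 10 edges.
Vertex 1 has neighbors [6, 7], degree = 2.
Handshaking lemma: 2 * 10 = 20.
A tree on 8 vertices has 7 edges. This graph has 10 edges (3 extra). Not a tree.
Number of triangles = 1.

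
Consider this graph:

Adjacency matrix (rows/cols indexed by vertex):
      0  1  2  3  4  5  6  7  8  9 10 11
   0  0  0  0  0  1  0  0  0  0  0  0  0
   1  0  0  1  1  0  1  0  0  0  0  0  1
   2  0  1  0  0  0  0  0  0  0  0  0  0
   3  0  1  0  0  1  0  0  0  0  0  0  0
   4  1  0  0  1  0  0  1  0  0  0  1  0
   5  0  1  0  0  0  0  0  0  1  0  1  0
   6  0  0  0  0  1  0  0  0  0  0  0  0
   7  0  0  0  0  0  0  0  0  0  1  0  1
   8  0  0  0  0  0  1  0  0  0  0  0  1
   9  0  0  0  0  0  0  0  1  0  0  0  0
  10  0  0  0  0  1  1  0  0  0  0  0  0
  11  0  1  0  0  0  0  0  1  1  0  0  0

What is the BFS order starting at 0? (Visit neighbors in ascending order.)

BFS from vertex 0 (neighbors processed in ascending order):
Visit order: 0, 4, 3, 6, 10, 1, 5, 2, 11, 8, 7, 9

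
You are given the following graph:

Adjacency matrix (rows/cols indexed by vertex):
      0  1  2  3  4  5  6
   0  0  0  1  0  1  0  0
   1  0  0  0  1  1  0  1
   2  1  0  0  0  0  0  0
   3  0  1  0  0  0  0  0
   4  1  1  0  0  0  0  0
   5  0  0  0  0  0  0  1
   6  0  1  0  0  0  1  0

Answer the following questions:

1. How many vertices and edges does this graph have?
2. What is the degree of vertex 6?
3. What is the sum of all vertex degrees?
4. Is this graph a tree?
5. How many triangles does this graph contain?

Count: 7 vertices, 6 edges.
Vertex 6 has neighbors [1, 5], degree = 2.
Handshaking lemma: 2 * 6 = 12.
A graph is a tree iff it is connected and has exactly n-1 edges. This graph is connected (all 7 vertices in one component) and has 7-1 = 6 edges. It is a tree.
Number of triangles = 0.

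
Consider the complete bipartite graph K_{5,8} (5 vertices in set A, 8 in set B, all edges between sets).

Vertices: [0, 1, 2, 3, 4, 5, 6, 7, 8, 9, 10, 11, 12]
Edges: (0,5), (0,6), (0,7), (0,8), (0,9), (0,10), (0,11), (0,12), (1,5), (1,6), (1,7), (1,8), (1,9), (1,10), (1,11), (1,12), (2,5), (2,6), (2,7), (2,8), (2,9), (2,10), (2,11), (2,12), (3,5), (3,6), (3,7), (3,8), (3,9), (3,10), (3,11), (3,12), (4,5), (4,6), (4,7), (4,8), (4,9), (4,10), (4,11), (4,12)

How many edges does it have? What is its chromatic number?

K_{5,8} has 5 * 8 = 40 edges.
Bipartite graphs have chromatic number 2 (color each partition differently).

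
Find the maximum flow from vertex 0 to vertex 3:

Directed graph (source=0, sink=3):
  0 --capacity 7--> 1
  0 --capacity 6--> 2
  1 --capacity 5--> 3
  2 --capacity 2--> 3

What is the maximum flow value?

Computing max flow:
  Flow on (0->1): 5/7
  Flow on (0->2): 2/6
  Flow on (1->3): 5/5
  Flow on (2->3): 2/2
Maximum flow = 7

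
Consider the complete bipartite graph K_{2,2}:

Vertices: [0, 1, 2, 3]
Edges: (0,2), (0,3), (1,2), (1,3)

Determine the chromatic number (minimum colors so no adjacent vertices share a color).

K_{2,2} is bipartite: vertices split into two independent sets of size 2 and 2.
Color one set 0, the other 1. No adjacent vertices share a color.
Chromatic number = 2.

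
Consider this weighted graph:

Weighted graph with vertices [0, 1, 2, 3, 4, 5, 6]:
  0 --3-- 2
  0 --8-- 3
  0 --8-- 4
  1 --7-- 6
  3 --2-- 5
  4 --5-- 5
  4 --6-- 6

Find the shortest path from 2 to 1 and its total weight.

Using Dijkstra's algorithm from vertex 2:
Shortest path: 2 -> 0 -> 4 -> 6 -> 1
Total weight: 3 + 8 + 6 + 7 = 24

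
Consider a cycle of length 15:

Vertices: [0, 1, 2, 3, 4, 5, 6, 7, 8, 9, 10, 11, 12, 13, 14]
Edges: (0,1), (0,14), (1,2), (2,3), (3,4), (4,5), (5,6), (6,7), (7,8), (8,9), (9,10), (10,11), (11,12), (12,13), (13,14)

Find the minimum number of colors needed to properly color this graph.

This is an odd cycle (C_15). Odd cycles are not bipartite (any 2-coloring forces two adjacent vertices to match), and 3 colors suffice.
Chromatic number = 3.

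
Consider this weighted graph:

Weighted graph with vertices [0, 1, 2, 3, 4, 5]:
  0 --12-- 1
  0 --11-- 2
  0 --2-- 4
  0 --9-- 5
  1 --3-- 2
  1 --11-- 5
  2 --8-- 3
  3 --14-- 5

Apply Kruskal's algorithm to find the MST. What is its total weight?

Applying Kruskal's algorithm (sort edges by weight, add if no cycle):
  Add (0,4) w=2
  Add (1,2) w=3
  Add (2,3) w=8
  Add (0,5) w=9
  Add (0,2) w=11
  Skip (1,5) w=11 (creates cycle)
  Skip (0,1) w=12 (creates cycle)
  Skip (3,5) w=14 (creates cycle)
MST weight = 33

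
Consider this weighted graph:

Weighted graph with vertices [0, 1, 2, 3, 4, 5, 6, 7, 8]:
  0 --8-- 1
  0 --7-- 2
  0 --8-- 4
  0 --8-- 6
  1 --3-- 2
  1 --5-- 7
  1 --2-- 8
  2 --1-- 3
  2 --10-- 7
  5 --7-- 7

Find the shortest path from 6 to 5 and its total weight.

Using Dijkstra's algorithm from vertex 6:
Shortest path: 6 -> 0 -> 1 -> 7 -> 5
Total weight: 8 + 8 + 5 + 7 = 28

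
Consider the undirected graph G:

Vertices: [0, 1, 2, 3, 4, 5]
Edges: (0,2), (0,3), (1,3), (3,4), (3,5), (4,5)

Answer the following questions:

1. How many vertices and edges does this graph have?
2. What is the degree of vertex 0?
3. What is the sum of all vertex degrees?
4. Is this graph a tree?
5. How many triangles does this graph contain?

Count: 6 vertices, 6 edges.
Vertex 0 has neighbors [2, 3], degree = 2.
Handshaking lemma: 2 * 6 = 12.
A tree on 6 vertices has 5 edges. This graph has 6 edges (1 extra). Not a tree.
Number of triangles = 1.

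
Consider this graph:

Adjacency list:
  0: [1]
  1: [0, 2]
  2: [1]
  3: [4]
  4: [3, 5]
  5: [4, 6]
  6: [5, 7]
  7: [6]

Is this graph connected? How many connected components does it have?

Checking connectivity: the graph has 2 connected component(s).
Components: [[0, 1, 2], [3, 4, 5, 6, 7]]. The graph is NOT connected.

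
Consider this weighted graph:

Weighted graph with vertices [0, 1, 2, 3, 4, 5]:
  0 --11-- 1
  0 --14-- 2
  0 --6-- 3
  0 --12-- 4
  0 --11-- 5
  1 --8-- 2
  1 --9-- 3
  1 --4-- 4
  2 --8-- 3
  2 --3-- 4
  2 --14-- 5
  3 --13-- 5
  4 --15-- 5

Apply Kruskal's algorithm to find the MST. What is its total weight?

Applying Kruskal's algorithm (sort edges by weight, add if no cycle):
  Add (2,4) w=3
  Add (1,4) w=4
  Add (0,3) w=6
  Skip (1,2) w=8 (creates cycle)
  Add (2,3) w=8
  Skip (1,3) w=9 (creates cycle)
  Skip (0,1) w=11 (creates cycle)
  Add (0,5) w=11
  Skip (0,4) w=12 (creates cycle)
  Skip (3,5) w=13 (creates cycle)
  Skip (0,2) w=14 (creates cycle)
  Skip (2,5) w=14 (creates cycle)
  Skip (4,5) w=15 (creates cycle)
MST weight = 32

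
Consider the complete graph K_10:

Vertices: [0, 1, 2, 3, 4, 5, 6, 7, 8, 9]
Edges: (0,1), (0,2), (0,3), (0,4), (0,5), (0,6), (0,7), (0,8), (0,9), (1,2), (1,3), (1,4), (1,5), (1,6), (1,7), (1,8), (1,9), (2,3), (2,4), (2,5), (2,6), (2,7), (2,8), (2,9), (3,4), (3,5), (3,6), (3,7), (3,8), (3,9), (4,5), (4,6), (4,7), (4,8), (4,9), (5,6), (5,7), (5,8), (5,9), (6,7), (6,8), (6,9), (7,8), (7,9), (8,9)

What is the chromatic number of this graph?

In K_10, every vertex is adjacent to every other vertex.
Each vertex needs a unique color.
Chromatic number = 10.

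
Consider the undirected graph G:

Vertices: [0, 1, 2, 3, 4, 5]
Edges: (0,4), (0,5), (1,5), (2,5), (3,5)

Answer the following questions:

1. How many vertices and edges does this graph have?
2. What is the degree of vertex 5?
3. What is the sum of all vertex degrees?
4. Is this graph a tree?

Count: 6 vertices, 5 edges.
Vertex 5 has neighbors [0, 1, 2, 3], degree = 4.
Handshaking lemma: 2 * 5 = 10.
A graph is a tree iff it is connected and has exactly n-1 edges. This graph is connected (all 6 vertices in one component) and has 6-1 = 5 edges. It is a tree.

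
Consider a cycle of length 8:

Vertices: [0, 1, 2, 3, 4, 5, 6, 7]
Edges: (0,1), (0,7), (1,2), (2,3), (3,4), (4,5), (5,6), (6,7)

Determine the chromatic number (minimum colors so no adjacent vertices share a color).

This is an even cycle (C_8). Even cycles are bipartite.
Chromatic number = 2.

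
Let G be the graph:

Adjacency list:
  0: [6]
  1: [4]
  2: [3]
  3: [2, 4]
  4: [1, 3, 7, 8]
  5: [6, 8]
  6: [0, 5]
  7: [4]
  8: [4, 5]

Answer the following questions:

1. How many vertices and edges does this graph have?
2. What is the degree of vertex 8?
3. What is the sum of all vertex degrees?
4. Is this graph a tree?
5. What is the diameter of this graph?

Count: 9 vertices, 8 edges.
Vertex 8 has neighbors [4, 5], degree = 2.
Handshaking lemma: 2 * 8 = 16.
A graph is a tree iff it is connected and has exactly n-1 edges. This graph is connected (all 9 vertices in one component) and has 9-1 = 8 edges. It is a tree.
Diameter (longest shortest path) = 6.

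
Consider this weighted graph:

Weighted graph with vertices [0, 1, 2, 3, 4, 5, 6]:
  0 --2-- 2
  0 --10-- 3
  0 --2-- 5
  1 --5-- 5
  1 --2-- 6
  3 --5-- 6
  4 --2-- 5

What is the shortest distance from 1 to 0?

Using Dijkstra's algorithm from vertex 1:
Shortest path: 1 -> 5 -> 0
Total weight: 5 + 2 = 7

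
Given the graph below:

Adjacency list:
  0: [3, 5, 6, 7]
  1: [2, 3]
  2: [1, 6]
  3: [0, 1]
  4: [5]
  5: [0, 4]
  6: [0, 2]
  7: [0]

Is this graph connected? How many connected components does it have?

Checking connectivity: the graph has 1 connected component(s).
All vertices are reachable from each other. The graph IS connected.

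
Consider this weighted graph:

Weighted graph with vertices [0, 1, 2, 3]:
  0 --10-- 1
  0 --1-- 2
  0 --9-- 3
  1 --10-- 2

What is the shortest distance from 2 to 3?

Using Dijkstra's algorithm from vertex 2:
Shortest path: 2 -> 0 -> 3
Total weight: 1 + 9 = 10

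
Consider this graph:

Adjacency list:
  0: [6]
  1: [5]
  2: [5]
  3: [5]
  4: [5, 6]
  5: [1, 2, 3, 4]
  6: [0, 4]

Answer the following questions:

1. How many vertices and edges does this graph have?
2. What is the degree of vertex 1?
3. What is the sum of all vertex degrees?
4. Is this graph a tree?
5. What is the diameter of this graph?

Count: 7 vertices, 6 edges.
Vertex 1 has neighbors [5], degree = 1.
Handshaking lemma: 2 * 6 = 12.
A graph is a tree iff it is connected and has exactly n-1 edges. This graph is connected (all 7 vertices in one component) and has 7-1 = 6 edges. It is a tree.
Diameter (longest shortest path) = 4.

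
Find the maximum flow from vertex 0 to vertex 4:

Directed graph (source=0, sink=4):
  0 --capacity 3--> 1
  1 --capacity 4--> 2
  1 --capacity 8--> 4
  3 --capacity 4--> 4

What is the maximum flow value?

Computing max flow:
  Flow on (0->1): 3/3
  Flow on (1->4): 3/8
Maximum flow = 3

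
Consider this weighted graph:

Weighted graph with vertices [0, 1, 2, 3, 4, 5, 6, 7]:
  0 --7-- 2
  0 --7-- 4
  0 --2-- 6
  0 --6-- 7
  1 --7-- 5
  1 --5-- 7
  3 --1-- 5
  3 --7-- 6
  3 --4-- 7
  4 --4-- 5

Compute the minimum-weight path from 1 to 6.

Using Dijkstra's algorithm from vertex 1:
Shortest path: 1 -> 7 -> 0 -> 6
Total weight: 5 + 6 + 2 = 13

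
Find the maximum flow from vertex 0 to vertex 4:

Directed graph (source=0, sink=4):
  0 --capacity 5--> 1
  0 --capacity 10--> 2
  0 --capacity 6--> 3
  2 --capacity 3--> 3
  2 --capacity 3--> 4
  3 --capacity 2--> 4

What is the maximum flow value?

Computing max flow:
  Flow on (0->2): 5/10
  Flow on (2->3): 2/3
  Flow on (2->4): 3/3
  Flow on (3->4): 2/2
Maximum flow = 5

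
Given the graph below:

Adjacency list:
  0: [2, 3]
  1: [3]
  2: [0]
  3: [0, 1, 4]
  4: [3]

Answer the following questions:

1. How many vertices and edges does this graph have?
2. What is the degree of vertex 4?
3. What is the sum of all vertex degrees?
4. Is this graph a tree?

Count: 5 vertices, 4 edges.
Vertex 4 has neighbors [3], degree = 1.
Handshaking lemma: 2 * 4 = 8.
A graph is a tree iff it is connected and has exactly n-1 edges. This graph is connected (all 5 vertices in one component) and has 5-1 = 4 edges. It is a tree.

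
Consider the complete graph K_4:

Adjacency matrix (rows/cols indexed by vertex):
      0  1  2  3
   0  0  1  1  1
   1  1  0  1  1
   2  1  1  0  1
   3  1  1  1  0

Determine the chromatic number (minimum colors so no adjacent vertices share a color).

In K_4, every vertex is adjacent to every other vertex.
Each vertex needs a unique color.
Chromatic number = 4.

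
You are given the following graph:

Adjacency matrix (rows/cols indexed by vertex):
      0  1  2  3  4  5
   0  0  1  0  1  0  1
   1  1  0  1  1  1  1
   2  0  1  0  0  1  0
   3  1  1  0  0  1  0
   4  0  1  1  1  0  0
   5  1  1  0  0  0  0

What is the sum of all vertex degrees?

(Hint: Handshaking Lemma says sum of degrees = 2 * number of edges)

Count edges: 9 edges.
By Handshaking Lemma: sum of degrees = 2 * 9 = 18.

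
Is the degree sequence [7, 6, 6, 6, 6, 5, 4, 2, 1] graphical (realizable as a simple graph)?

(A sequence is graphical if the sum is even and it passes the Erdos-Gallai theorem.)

Sum of degrees = 43. Sum is odd, so the sequence is NOT graphical.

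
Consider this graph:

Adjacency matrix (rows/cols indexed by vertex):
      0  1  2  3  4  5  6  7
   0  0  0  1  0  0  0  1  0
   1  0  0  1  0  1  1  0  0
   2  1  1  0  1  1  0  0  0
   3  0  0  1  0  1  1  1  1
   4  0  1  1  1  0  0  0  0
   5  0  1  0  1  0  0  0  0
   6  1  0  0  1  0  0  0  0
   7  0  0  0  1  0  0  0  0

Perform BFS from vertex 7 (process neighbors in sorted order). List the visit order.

BFS from vertex 7 (neighbors processed in ascending order):
Visit order: 7, 3, 2, 4, 5, 6, 0, 1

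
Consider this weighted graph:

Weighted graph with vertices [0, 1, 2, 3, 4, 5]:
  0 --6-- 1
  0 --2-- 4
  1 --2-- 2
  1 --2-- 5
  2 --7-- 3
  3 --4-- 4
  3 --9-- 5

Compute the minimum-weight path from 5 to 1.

Using Dijkstra's algorithm from vertex 5:
Shortest path: 5 -> 1
Total weight: 2 = 2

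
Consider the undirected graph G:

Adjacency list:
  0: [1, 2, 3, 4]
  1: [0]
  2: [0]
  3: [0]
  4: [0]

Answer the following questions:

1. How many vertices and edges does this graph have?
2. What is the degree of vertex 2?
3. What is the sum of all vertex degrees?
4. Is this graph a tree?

Count: 5 vertices, 4 edges.
Vertex 2 has neighbors [0], degree = 1.
Handshaking lemma: 2 * 4 = 8.
A graph is a tree iff it is connected and has exactly n-1 edges. This graph is connected (all 5 vertices in one component) and has 5-1 = 4 edges. It is a tree.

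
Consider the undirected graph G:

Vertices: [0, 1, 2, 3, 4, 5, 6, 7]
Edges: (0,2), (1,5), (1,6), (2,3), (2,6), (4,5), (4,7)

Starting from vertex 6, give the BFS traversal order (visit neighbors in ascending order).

BFS from vertex 6 (neighbors processed in ascending order):
Visit order: 6, 1, 2, 5, 0, 3, 4, 7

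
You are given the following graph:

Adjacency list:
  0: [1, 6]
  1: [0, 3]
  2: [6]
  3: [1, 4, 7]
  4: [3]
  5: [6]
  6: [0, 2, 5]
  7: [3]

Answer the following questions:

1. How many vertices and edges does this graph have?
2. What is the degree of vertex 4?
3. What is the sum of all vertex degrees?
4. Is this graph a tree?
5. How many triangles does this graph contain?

Count: 8 vertices, 7 edges.
Vertex 4 has neighbors [3], degree = 1.
Handshaking lemma: 2 * 7 = 14.
A graph is a tree iff it is connected and has exactly n-1 edges. This graph is connected (all 8 vertices in one component) and has 8-1 = 7 edges. It is a tree.
Number of triangles = 0.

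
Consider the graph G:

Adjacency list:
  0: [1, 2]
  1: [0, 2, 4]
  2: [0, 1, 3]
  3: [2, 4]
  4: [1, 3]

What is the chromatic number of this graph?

The graph has a maximum clique of size 3 (lower bound on chromatic number).
A valid 3-coloring: {0: 2, 1: 0, 2: 1, 3: 0, 4: 1}.
Chromatic number = 3.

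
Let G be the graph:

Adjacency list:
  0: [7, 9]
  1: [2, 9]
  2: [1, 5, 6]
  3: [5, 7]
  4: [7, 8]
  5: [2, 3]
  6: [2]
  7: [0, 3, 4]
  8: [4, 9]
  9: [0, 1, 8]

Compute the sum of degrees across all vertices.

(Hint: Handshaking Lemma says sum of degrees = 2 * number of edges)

Count edges: 11 edges.
By Handshaking Lemma: sum of degrees = 2 * 11 = 22.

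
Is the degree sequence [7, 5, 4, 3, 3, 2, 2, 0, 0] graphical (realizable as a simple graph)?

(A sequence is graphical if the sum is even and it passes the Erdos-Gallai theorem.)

Sum of degrees = 26. Sum is even but fails Erdos-Gallai. The sequence is NOT graphical.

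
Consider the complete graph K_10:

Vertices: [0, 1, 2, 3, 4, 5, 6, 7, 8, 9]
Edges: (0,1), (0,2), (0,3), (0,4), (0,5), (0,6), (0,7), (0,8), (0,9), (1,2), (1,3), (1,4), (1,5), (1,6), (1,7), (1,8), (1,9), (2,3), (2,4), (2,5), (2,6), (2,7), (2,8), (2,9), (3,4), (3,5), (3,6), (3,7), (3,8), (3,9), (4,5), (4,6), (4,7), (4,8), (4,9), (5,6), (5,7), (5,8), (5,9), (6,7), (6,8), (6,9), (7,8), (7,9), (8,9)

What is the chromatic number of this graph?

In K_10, every vertex is adjacent to every other vertex.
Each vertex needs a unique color.
Chromatic number = 10.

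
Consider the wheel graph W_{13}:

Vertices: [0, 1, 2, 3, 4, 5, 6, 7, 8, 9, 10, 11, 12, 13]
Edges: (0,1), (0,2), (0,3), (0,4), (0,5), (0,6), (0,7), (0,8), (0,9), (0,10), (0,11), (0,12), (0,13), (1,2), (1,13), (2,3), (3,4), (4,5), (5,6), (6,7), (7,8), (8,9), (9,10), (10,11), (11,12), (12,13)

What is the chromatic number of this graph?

W_{13} = C_{13} plus a hub adjacent to every cycle vertex.
The outer cycle needs 3 colors (odd cycle); the hub is adjacent to all of them so needs a fresh color.
Chromatic number = 3 + 1 = 4.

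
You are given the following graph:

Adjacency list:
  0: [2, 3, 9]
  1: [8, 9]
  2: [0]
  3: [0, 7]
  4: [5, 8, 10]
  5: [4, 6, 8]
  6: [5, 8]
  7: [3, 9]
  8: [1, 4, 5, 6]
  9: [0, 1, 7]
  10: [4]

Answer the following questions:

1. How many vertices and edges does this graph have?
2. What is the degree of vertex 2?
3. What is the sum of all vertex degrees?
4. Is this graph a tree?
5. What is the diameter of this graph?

Count: 11 vertices, 13 edges.
Vertex 2 has neighbors [0], degree = 1.
Handshaking lemma: 2 * 13 = 26.
A tree on 11 vertices has 10 edges. This graph has 13 edges (3 extra). Not a tree.
Diameter (longest shortest path) = 6.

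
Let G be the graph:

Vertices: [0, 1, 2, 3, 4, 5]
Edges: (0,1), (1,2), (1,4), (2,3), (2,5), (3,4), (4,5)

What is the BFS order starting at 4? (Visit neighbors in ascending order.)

BFS from vertex 4 (neighbors processed in ascending order):
Visit order: 4, 1, 3, 5, 0, 2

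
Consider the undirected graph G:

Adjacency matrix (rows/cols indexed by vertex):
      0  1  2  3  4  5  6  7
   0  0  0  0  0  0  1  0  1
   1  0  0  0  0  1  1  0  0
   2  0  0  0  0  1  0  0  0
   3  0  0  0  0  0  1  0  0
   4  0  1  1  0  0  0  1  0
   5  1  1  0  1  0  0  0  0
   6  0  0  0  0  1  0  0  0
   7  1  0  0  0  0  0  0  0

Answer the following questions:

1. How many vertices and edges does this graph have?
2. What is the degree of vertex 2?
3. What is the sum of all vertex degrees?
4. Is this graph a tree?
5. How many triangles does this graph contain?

Count: 8 vertices, 7 edges.
Vertex 2 has neighbors [4], degree = 1.
Handshaking lemma: 2 * 7 = 14.
A graph is a tree iff it is connected and has exactly n-1 edges. This graph is connected (all 8 vertices in one component) and has 8-1 = 7 edges. It is a tree.
Number of triangles = 0.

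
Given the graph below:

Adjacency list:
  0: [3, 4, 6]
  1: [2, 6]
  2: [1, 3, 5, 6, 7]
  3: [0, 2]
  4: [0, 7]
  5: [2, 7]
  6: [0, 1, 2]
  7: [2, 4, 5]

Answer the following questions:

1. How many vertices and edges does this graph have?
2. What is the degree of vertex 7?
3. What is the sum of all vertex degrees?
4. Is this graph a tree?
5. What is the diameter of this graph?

Count: 8 vertices, 11 edges.
Vertex 7 has neighbors [2, 4, 5], degree = 3.
Handshaking lemma: 2 * 11 = 22.
A tree on 8 vertices has 7 edges. This graph has 11 edges (4 extra). Not a tree.
Diameter (longest shortest path) = 3.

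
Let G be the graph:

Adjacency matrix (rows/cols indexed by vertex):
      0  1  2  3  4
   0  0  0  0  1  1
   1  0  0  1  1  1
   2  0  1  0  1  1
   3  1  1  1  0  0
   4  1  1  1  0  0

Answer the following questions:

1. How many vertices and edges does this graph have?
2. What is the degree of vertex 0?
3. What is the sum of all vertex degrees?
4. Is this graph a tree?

Count: 5 vertices, 7 edges.
Vertex 0 has neighbors [3, 4], degree = 2.
Handshaking lemma: 2 * 7 = 14.
A tree on 5 vertices has 4 edges. This graph has 7 edges (3 extra). Not a tree.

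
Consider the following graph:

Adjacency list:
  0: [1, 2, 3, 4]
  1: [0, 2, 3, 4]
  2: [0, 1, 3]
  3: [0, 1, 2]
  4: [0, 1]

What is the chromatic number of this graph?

The graph has a maximum clique of size 4 (lower bound on chromatic number).
A valid 4-coloring: {0: 0, 1: 1, 2: 2, 3: 3, 4: 2}.
Chromatic number = 4.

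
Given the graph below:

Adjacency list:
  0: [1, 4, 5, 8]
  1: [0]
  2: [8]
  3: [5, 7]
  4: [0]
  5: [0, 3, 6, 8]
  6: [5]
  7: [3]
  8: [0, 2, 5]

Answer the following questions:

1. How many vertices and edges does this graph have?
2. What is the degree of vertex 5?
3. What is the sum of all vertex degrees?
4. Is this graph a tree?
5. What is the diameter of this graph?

Count: 9 vertices, 9 edges.
Vertex 5 has neighbors [0, 3, 6, 8], degree = 4.
Handshaking lemma: 2 * 9 = 18.
A tree on 9 vertices has 8 edges. This graph has 9 edges (1 extra). Not a tree.
Diameter (longest shortest path) = 4.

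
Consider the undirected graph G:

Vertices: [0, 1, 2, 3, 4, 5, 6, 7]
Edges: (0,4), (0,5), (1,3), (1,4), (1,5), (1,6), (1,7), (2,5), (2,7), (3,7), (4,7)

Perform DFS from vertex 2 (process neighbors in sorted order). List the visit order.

DFS from vertex 2 (neighbors processed in ascending order):
Visit order: 2, 5, 0, 4, 1, 3, 7, 6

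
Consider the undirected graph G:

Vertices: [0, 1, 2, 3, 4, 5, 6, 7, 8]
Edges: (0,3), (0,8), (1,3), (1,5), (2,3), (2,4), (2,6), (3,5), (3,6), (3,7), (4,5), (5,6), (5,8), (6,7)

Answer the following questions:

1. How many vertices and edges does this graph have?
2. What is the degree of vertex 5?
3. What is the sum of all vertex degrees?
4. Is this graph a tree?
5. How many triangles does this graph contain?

Count: 9 vertices, 14 edges.
Vertex 5 has neighbors [1, 3, 4, 6, 8], degree = 5.
Handshaking lemma: 2 * 14 = 28.
A tree on 9 vertices has 8 edges. This graph has 14 edges (6 extra). Not a tree.
Number of triangles = 4.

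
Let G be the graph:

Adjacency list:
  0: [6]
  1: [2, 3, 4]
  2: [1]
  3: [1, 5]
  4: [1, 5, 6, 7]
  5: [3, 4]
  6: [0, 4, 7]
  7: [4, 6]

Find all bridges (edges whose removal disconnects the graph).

A bridge is an edge whose removal increases the number of connected components.
Bridges found: (0,6), (1,2)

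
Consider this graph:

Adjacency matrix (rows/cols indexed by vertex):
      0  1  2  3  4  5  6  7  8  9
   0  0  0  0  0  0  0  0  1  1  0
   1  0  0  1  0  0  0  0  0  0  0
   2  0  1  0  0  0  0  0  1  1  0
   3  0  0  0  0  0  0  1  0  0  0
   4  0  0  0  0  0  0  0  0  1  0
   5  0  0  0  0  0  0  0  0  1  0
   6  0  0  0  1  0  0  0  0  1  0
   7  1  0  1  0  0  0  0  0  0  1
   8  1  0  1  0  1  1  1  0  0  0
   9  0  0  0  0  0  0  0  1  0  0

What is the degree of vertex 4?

Vertex 4 has neighbors [8], so deg(4) = 1.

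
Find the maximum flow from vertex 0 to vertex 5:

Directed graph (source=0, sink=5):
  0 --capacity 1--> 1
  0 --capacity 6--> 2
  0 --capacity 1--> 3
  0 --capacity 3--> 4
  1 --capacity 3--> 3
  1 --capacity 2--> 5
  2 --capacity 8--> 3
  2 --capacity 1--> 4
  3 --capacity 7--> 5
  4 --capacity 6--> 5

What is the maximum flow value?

Computing max flow:
  Flow on (0->1): 1/1
  Flow on (0->2): 6/6
  Flow on (0->3): 1/1
  Flow on (0->4): 3/3
  Flow on (1->5): 1/2
  Flow on (2->3): 6/8
  Flow on (3->5): 7/7
  Flow on (4->5): 3/6
Maximum flow = 11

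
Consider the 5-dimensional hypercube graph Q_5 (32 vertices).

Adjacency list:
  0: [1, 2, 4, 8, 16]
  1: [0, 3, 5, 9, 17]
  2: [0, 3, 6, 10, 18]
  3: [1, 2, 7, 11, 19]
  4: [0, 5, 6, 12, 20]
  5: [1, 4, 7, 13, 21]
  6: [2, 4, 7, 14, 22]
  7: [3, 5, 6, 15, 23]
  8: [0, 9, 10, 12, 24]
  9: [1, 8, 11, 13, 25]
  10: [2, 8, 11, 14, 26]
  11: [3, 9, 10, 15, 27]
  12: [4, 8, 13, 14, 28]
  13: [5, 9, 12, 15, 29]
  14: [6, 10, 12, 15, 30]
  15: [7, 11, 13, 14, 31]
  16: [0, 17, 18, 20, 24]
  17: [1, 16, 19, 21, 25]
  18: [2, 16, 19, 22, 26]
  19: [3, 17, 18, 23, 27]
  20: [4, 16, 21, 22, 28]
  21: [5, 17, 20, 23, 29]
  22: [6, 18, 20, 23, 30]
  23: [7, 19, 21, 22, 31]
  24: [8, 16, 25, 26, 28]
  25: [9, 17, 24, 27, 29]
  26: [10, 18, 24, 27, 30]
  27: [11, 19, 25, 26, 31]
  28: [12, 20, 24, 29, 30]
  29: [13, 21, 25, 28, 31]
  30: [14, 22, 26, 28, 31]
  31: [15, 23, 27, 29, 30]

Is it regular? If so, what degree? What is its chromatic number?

In Q_5, every vertex has exactly 5 neighbors (flip one of 5 bits), so it is 5-regular.
Q_5 is bipartite (partition by bit-parity), so chromatic number = 2.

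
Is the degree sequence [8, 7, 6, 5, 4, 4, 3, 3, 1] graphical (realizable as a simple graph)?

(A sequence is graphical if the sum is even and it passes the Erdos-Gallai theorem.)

Sum of degrees = 41. Sum is odd, so the sequence is NOT graphical.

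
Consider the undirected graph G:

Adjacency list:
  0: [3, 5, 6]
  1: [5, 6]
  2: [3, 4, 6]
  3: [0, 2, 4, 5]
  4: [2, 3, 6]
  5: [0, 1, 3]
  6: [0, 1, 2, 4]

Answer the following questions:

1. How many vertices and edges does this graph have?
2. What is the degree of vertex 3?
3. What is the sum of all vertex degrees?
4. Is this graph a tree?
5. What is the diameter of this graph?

Count: 7 vertices, 11 edges.
Vertex 3 has neighbors [0, 2, 4, 5], degree = 4.
Handshaking lemma: 2 * 11 = 22.
A tree on 7 vertices has 6 edges. This graph has 11 edges (5 extra). Not a tree.
Diameter (longest shortest path) = 2.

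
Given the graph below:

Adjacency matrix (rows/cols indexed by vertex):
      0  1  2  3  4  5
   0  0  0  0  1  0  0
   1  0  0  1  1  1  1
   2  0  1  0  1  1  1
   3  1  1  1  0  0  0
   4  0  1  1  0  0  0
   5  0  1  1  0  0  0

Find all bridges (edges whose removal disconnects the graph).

A bridge is an edge whose removal increases the number of connected components.
Bridges found: (0,3)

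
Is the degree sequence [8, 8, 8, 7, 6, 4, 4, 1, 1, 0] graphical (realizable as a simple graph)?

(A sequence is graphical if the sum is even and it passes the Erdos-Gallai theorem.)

Sum of degrees = 47. Sum is odd, so the sequence is NOT graphical.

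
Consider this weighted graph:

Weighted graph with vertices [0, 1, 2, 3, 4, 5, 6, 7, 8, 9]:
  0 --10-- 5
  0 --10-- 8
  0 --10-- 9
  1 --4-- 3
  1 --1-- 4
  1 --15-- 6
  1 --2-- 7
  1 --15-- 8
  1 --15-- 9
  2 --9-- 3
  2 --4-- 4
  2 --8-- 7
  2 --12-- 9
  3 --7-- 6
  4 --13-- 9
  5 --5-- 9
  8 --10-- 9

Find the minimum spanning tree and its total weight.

Applying Kruskal's algorithm (sort edges by weight, add if no cycle):
  Add (1,4) w=1
  Add (1,7) w=2
  Add (1,3) w=4
  Add (2,4) w=4
  Add (5,9) w=5
  Add (3,6) w=7
  Skip (2,7) w=8 (creates cycle)
  Skip (2,3) w=9 (creates cycle)
  Add (0,9) w=10
  Skip (0,5) w=10 (creates cycle)
  Add (0,8) w=10
  Skip (8,9) w=10 (creates cycle)
  Add (2,9) w=12
  Skip (4,9) w=13 (creates cycle)
  Skip (1,8) w=15 (creates cycle)
  Skip (1,6) w=15 (creates cycle)
  Skip (1,9) w=15 (creates cycle)
MST weight = 55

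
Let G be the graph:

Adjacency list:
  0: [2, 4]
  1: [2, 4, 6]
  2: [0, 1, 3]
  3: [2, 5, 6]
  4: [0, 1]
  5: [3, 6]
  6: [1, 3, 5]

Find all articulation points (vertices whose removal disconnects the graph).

No articulation points. The graph is biconnected.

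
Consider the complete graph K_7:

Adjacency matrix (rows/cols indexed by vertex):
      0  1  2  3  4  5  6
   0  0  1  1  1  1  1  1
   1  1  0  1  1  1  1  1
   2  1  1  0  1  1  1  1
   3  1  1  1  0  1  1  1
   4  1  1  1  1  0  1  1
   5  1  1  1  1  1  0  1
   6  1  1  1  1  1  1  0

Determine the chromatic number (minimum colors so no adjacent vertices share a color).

In K_7, every vertex is adjacent to every other vertex.
Each vertex needs a unique color.
Chromatic number = 7.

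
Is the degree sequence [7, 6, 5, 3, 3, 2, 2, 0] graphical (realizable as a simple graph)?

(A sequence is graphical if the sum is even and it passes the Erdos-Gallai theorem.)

Sum of degrees = 28. Sum is even but fails Erdos-Gallai. The sequence is NOT graphical.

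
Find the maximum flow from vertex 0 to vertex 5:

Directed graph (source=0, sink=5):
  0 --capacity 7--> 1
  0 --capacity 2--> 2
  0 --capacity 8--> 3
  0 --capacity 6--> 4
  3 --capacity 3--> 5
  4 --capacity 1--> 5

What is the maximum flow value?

Computing max flow:
  Flow on (0->3): 3/8
  Flow on (0->4): 1/6
  Flow on (3->5): 3/3
  Flow on (4->5): 1/1
Maximum flow = 4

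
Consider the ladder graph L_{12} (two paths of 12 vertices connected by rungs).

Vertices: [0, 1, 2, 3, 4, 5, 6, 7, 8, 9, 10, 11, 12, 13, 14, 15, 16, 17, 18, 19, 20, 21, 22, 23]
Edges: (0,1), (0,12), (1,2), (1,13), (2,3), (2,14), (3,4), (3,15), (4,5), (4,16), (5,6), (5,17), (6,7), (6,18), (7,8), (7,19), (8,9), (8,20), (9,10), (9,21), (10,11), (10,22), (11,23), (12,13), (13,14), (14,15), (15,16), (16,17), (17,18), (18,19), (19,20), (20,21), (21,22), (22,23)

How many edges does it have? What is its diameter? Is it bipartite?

Ladder graph L_{12}: 12 rungs + 2 * (12-1) path edges = 12 + 22 = 34 edges.
Diameter = 12.
Ladder graphs are bipartite (alternating coloring along each path).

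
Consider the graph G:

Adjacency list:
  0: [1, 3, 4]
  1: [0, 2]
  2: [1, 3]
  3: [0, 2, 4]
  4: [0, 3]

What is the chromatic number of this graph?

The graph has a maximum clique of size 3 (lower bound on chromatic number).
A valid 3-coloring: {0: 0, 1: 1, 2: 0, 3: 1, 4: 2}.
Chromatic number = 3.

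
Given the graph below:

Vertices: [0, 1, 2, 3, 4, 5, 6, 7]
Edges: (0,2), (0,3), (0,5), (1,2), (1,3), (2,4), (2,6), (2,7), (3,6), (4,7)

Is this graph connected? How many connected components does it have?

Checking connectivity: the graph has 1 connected component(s).
All vertices are reachable from each other. The graph IS connected.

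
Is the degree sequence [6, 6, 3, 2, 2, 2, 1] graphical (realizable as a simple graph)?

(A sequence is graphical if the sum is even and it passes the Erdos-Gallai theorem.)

Sum of degrees = 22. Sum is even but fails Erdos-Gallai. The sequence is NOT graphical.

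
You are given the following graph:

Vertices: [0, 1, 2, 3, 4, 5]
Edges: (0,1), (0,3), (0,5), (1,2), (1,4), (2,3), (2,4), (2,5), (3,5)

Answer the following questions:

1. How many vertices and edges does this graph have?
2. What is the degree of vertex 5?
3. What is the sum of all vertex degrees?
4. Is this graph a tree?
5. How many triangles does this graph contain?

Count: 6 vertices, 9 edges.
Vertex 5 has neighbors [0, 2, 3], degree = 3.
Handshaking lemma: 2 * 9 = 18.
A tree on 6 vertices has 5 edges. This graph has 9 edges (4 extra). Not a tree.
Number of triangles = 3.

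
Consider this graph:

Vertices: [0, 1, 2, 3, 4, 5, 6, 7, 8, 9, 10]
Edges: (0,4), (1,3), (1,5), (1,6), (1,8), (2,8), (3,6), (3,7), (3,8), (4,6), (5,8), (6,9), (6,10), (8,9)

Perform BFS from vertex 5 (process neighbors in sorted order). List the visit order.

BFS from vertex 5 (neighbors processed in ascending order):
Visit order: 5, 1, 8, 3, 6, 2, 9, 7, 4, 10, 0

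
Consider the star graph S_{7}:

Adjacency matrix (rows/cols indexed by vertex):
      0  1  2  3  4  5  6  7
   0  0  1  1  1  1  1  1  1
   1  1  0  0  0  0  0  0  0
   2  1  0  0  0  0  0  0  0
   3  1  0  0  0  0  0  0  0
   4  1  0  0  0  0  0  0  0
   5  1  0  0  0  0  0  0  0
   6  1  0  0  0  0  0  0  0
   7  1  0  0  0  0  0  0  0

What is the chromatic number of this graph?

S_{7} has one hub adjacent to 7 leaves; leaves are pairwise non-adjacent.
Color the hub 0 and every leaf 1.
Chromatic number = 2.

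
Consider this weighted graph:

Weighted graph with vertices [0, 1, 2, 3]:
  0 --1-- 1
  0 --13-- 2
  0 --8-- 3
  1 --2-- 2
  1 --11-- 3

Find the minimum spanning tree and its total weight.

Applying Kruskal's algorithm (sort edges by weight, add if no cycle):
  Add (0,1) w=1
  Add (1,2) w=2
  Add (0,3) w=8
  Skip (1,3) w=11 (creates cycle)
  Skip (0,2) w=13 (creates cycle)
MST weight = 11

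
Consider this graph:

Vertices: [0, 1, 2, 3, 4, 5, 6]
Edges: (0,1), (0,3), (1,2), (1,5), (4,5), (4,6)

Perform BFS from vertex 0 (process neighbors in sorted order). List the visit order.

BFS from vertex 0 (neighbors processed in ascending order):
Visit order: 0, 1, 3, 2, 5, 4, 6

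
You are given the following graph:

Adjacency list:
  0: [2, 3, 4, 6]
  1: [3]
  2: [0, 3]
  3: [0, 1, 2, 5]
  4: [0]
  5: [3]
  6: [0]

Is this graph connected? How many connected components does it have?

Checking connectivity: the graph has 1 connected component(s).
All vertices are reachable from each other. The graph IS connected.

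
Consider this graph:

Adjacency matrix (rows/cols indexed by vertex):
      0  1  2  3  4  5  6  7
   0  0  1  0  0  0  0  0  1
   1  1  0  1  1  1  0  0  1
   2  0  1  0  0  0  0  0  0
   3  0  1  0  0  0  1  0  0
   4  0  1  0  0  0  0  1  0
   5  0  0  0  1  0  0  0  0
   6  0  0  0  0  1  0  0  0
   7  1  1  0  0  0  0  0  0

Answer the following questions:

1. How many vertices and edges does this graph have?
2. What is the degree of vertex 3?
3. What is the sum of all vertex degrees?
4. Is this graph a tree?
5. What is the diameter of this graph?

Count: 8 vertices, 8 edges.
Vertex 3 has neighbors [1, 5], degree = 2.
Handshaking lemma: 2 * 8 = 16.
A tree on 8 vertices has 7 edges. This graph has 8 edges (1 extra). Not a tree.
Diameter (longest shortest path) = 4.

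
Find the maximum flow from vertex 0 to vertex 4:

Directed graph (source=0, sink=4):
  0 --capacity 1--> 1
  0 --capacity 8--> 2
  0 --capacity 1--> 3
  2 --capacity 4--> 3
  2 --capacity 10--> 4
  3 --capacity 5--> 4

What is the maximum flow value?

Computing max flow:
  Flow on (0->2): 8/8
  Flow on (0->3): 1/1
  Flow on (2->4): 8/10
  Flow on (3->4): 1/5
Maximum flow = 9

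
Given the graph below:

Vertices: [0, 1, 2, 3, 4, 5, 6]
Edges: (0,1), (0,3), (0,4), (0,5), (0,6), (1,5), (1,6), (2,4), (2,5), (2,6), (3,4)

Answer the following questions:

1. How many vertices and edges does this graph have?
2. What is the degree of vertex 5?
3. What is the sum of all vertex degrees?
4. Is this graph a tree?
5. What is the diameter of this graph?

Count: 7 vertices, 11 edges.
Vertex 5 has neighbors [0, 1, 2], degree = 3.
Handshaking lemma: 2 * 11 = 22.
A tree on 7 vertices has 6 edges. This graph has 11 edges (5 extra). Not a tree.
Diameter (longest shortest path) = 2.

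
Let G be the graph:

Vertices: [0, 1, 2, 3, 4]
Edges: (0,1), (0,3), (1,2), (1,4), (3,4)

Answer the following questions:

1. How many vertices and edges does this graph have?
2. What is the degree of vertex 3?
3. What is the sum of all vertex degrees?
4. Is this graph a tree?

Count: 5 vertices, 5 edges.
Vertex 3 has neighbors [0, 4], degree = 2.
Handshaking lemma: 2 * 5 = 10.
A tree on 5 vertices has 4 edges. This graph has 5 edges (1 extra). Not a tree.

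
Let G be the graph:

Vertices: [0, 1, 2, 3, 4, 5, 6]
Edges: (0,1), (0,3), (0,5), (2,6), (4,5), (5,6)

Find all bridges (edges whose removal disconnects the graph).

A bridge is an edge whose removal increases the number of connected components.
Bridges found: (0,1), (0,3), (0,5), (2,6), (4,5), (5,6)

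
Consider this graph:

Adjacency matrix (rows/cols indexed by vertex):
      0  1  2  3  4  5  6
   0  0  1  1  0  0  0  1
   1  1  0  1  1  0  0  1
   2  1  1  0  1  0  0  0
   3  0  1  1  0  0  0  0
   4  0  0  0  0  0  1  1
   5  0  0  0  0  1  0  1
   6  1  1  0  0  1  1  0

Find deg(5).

Vertex 5 has neighbors [4, 6], so deg(5) = 2.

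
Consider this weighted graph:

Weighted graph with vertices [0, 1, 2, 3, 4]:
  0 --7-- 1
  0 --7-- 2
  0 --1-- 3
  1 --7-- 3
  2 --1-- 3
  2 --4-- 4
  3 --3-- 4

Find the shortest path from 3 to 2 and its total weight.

Using Dijkstra's algorithm from vertex 3:
Shortest path: 3 -> 2
Total weight: 1 = 1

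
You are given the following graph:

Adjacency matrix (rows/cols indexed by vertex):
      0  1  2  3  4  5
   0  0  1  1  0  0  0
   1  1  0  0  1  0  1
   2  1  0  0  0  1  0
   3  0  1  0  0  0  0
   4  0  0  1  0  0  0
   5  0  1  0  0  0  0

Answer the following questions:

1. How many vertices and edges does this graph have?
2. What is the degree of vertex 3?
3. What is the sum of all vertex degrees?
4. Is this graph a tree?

Count: 6 vertices, 5 edges.
Vertex 3 has neighbors [1], degree = 1.
Handshaking lemma: 2 * 5 = 10.
A graph is a tree iff it is connected and has exactly n-1 edges. This graph is connected (all 6 vertices in one component) and has 6-1 = 5 edges. It is a tree.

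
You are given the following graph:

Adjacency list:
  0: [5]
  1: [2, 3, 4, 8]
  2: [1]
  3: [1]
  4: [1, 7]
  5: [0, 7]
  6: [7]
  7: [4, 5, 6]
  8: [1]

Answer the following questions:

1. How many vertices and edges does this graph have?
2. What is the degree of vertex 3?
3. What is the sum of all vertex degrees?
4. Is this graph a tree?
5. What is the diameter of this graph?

Count: 9 vertices, 8 edges.
Vertex 3 has neighbors [1], degree = 1.
Handshaking lemma: 2 * 8 = 16.
A graph is a tree iff it is connected and has exactly n-1 edges. This graph is connected (all 9 vertices in one component) and has 9-1 = 8 edges. It is a tree.
Diameter (longest shortest path) = 5.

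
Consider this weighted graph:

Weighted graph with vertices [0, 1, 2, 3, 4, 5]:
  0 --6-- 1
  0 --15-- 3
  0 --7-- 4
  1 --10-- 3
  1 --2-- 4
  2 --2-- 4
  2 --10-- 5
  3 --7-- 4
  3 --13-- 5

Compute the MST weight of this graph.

Applying Kruskal's algorithm (sort edges by weight, add if no cycle):
  Add (1,4) w=2
  Add (2,4) w=2
  Add (0,1) w=6
  Skip (0,4) w=7 (creates cycle)
  Add (3,4) w=7
  Skip (1,3) w=10 (creates cycle)
  Add (2,5) w=10
  Skip (3,5) w=13 (creates cycle)
  Skip (0,3) w=15 (creates cycle)
MST weight = 27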